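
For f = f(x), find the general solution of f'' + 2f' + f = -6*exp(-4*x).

f = -2*exp(-4*x)/3 + C1*exp(-x) + C2*x*exp(-x)

Characteristic equation r² + 2r + 1 = 0 has discriminant (2)² - 4·(1) = 0, so r = -1 is a repeated root.
Hence f_h = (C1 + C2*x)*exp(-x).
Try f_p = A*exp(-4*x). Substituting into the equation and dividing by exp(-4*x) gives A = -2/3, so f_p = -2*exp(-4*x)/3.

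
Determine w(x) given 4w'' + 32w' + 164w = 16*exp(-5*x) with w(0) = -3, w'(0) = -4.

w = 2*exp(-5*x)/13 - 206*exp(-4*x)*sin(5*x)/65 - 41*cos(5*x)*exp(-4*x)/13

Divide through by 4: w'' + 8w' + 41w = 4*exp(-5*x).
Characteristic equation r² + 8r + 41 = 0 has discriminant (8)² - 4·(41) = -100 < 0, so r = -4 ± 5i.
Hence w_h = C1*cos(5*x)*exp(-4*x) + C2*exp(-4*x)*sin(5*x).
Try w_p = A*exp(-5*x). Substituting into the equation and dividing by exp(-5*x) gives A = 2/13, so w_p = 2*exp(-5*x)/13.
General solution: w = 2*exp(-5*x)/13 + C1*cos(5*x)*exp(-4*x) + C2*exp(-4*x)*sin(5*x).
Apply the initial conditions: w(0) = 2/13 + C1 = -3 and w'(0) = -10/13 - 4*C1 + 5*C2 = -4. Solving gives C1 = -41/13, C2 = -206/65.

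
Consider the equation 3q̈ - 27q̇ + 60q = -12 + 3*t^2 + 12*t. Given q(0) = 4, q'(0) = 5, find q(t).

Divide through by 3: q'' - 9q' + 20q = -4 + t^2 + 4*t.
Characteristic equation r² - 9r + 20 = 0 factors as (r - 5)(r - 4) = 0, so r = 5, 4.
Hence q_h = C1*exp(5*t) + C2*exp(4*t).
For the particular solution try q_p = A0 + A1*t + A2*t^2. Substituting and matching coefficients of each power of t gives A0 = -379/4000, A1 = 49/200, A2 = 1/20, so q_p = -379/4000 + t^2/20 + 49*t/200.
General solution: q = -379/4000 + t^2/20 + 49*t/200 + C1*exp(5*t) + C2*exp(4*t).
Apply the initial conditions: q(0) = -379/4000 + C1 + C2 = 4 and q'(0) = 49/200 + 4*C2 + 5*C1 = 5. Solving gives C1 = -1453/125, C2 = 503/32.

q = -379/4000 - 1453*exp(5*t)/125 + t**2/20 + 49*t/200 + 503*exp(4*t)/32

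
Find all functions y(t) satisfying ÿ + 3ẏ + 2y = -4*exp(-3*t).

y = -2*exp(-3*t) + C1*exp(-2*t) + C2*exp(-t)

Characteristic equation r² + 3r + 2 = 0 factors as (r + 2)(r + 1) = 0, so r = -2, -1.
Hence y_h = C1*exp(-2*t) + C2*exp(-t).
Try y_p = A*exp(-3*t). Substituting into the equation and dividing by exp(-3*t) gives A = -2, so y_p = -2*exp(-3*t).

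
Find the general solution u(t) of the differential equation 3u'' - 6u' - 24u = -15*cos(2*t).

Divide through by 3: u'' - 2u' - 8u = -5*cos(2*t).
Characteristic equation r² - 2r - 8 = 0 factors as (r - 4)(r + 2) = 0, so r = 4, -2.
Hence u_h = C1*exp(4*t) + C2*exp(-2*t).
Try u_p = A*cos(2*t) + B*sin(2*t). Substituting and equating the coefficients of cos(2t) and sin(2t) gives A = 3/8, B = 1/8, so u_p = sin(2*t)/8 + 3*cos(2*t)/8.

u = sin(2*t)/8 + 3*cos(2*t)/8 + C1*exp(4*t) + C2*exp(-2*t)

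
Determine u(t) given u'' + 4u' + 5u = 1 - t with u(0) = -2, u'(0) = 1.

Characteristic equation r² + 4r + 5 = 0 has discriminant (4)² - 4·(5) = -4 < 0, so r = -2 ± i.
Hence u_h = C1*cos(t)*exp(-2*t) + C2*exp(-2*t)*sin(t).
For the particular solution try u_p = A0 + A1*t. Substituting and matching coefficients of each power of t gives A0 = 9/25, A1 = -1/5, so u_p = 9/25 - t/5.
General solution: u = 9/25 - t/5 + C1*cos(t)*exp(-2*t) + C2*exp(-2*t)*sin(t).
Apply the initial conditions: u(0) = 9/25 + C1 = -2 and u'(0) = -1/5 + C2 - 2*C1 = 1. Solving gives C1 = -59/25, C2 = -88/25.

u = 9/25 - t/5 - 88*exp(-2*t)*sin(t)/25 - 59*cos(t)*exp(-2*t)/25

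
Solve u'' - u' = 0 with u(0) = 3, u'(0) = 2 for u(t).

Characteristic equation r² - r = 0 factors as (r - 1)r = 0, so r = 1, 0.
Hence u_h = C1*exp(t) + C2.
Apply the initial conditions: u(0) = C1 + C2 = 3 and u'(0) = C1 = 2. Solving gives C1 = 2, C2 = 1.

u = 1 + 2*exp(t)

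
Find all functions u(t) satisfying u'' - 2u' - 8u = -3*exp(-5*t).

Characteristic equation r² - 2r - 8 = 0 factors as (r + 2)(r - 4) = 0, so r = -2, 4.
Hence u_h = C1*exp(-2*t) + C2*exp(4*t).
Try u_p = A*exp(-5*t). Substituting into the equation and dividing by exp(-5*t) gives A = -1/9, so u_p = -exp(-5*t)/9.

u = -exp(-5*t)/9 + C1*exp(-2*t) + C2*exp(4*t)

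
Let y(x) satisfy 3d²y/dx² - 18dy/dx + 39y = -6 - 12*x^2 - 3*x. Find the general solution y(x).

y = -600/2197 - 61*x/169 - 4*x**2/13 + C1*cos(2*x)*exp(3*x) + C2*exp(3*x)*sin(2*x)

Divide through by 3: y'' - 6y' + 13y = -2 - x - 4*x^2.
Characteristic equation r² - 6r + 13 = 0 has discriminant (-6)² - 4·(13) = -16 < 0, so r = 3 ± 2i.
Hence y_h = C1*cos(2*x)*exp(3*x) + C2*exp(3*x)*sin(2*x).
For the particular solution try y_p = A0 + A1*x + A2*x^2. Substituting and matching coefficients of each power of x gives A0 = -600/2197, A1 = -61/169, A2 = -4/13, so y_p = -600/2197 - 61*x/169 - 4*x^2/13.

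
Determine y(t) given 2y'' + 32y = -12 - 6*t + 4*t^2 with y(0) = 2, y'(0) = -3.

y = -25/64 - 45*sin(4*t)/64 - 3*t/16 + t**2/8 + 153*cos(4*t)/64

Divide through by 2: y'' + 16y = -6 - 3*t + 2*t^2.
Characteristic equation r² + 16 = 0 has discriminant (0)² - 4·(16) = -64 < 0, so r = ± 4i.
Hence y_h = C1*cos(4*t) + C2*sin(4*t).
For the particular solution try y_p = A0 + A1*t + A2*t^2. Substituting and matching coefficients of each power of t gives A0 = -25/64, A1 = -3/16, A2 = 1/8, so y_p = -25/64 - 3*t/16 + t^2/8.
General solution: y = -25/64 - 3*t/16 + t^2/8 + C1*cos(4*t) + C2*sin(4*t).
Apply the initial conditions: y(0) = -25/64 + C1 = 2 and y'(0) = -3/16 + 4*C2 = -3. Solving gives C1 = 153/64, C2 = -45/64.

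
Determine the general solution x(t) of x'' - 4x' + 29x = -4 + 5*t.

x = -96/841 + 5*t/29 + C1*cos(5*t)*exp(2*t) + C2*exp(2*t)*sin(5*t)

Characteristic equation r² - 4r + 29 = 0 has discriminant (-4)² - 4·(29) = -100 < 0, so r = 2 ± 5i.
Hence x_h = C1*cos(5*t)*exp(2*t) + C2*exp(2*t)*sin(5*t).
For the particular solution try x_p = A0 + A1*t. Substituting and matching coefficients of each power of t gives A0 = -96/841, A1 = 5/29, so x_p = -96/841 + 5*t/29.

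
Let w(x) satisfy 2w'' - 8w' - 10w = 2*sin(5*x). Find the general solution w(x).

Divide through by 2: w'' - 4w' - 5w = sin(5*x).
Characteristic equation r² - 4r - 5 = 0 factors as (r - 5)(r + 1) = 0, so r = 5, -1.
Hence w_h = C1*exp(5*x) + C2*exp(-x).
Try w_p = A*cos(5*x) + B*sin(5*x). Substituting and equating the coefficients of cos(5x) and sin(5x) gives A = 1/65, B = -3/130, so w_p = -3*sin(5*x)/130 + cos(5*x)/65.

w = -3*sin(5*x)/130 + cos(5*x)/65 + C1*exp(5*x) + C2*exp(-x)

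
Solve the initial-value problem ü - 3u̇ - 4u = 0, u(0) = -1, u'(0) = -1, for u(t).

u = -3*exp(-t)/5 - 2*exp(4*t)/5

Characteristic equation r² - 3r - 4 = 0 factors as (r + 1)(r - 4) = 0, so r = -1, 4.
Hence u_h = C1*exp(-t) + C2*exp(4*t).
Apply the initial conditions: u(0) = C1 + C2 = -1 and u'(0) = -C1 + 4*C2 = -1. Solving gives C1 = -3/5, C2 = -2/5.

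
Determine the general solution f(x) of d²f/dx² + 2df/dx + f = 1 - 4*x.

Characteristic equation r² + 2r + 1 = 0 has discriminant (2)² - 4·(1) = 0, so r = -1 is a repeated root.
Hence f_h = (C1 + C2*x)*exp(-x).
For the particular solution try f_p = A0 + A1*x. Substituting and matching coefficients of each power of x gives A0 = 9, A1 = -4, so f_p = 9 - 4*x.

f = 9 - 4*x + C1*exp(-x) + C2*x*exp(-x)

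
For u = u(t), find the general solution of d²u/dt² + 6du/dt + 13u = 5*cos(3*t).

Characteristic equation r² + 6r + 13 = 0 has discriminant (6)² - 4·(13) = -16 < 0, so r = -3 ± 2i.
Hence u_h = C1*cos(2*t)*exp(-3*t) + C2*exp(-3*t)*sin(2*t).
Try u_p = A*cos(3*t) + B*sin(3*t). Substituting and equating the coefficients of cos(3t) and sin(3t) gives A = 1/17, B = 9/34, so u_p = cos(3*t)/17 + 9*sin(3*t)/34.

u = cos(3*t)/17 + 9*sin(3*t)/34 + C1*cos(2*t)*exp(-3*t) + C2*exp(-3*t)*sin(2*t)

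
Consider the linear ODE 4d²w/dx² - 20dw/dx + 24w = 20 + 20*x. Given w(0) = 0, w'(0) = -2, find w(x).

w = 55/36 - 7*exp(2*x)/4 + 2*exp(3*x)/9 + 5*x/6

Divide through by 4: w'' - 5w' + 6w = 5 + 5*x.
Characteristic equation r² - 5r + 6 = 0 factors as (r - 3)(r - 2) = 0, so r = 3, 2.
Hence w_h = C1*exp(3*x) + C2*exp(2*x).
For the particular solution try w_p = A0 + A1*x. Substituting and matching coefficients of each power of x gives A0 = 55/36, A1 = 5/6, so w_p = 55/36 + 5*x/6.
General solution: w = 55/36 + 5*x/6 + C1*exp(3*x) + C2*exp(2*x).
Apply the initial conditions: w(0) = 55/36 + C1 + C2 = 0 and w'(0) = 5/6 + 2*C2 + 3*C1 = -2. Solving gives C1 = 2/9, C2 = -7/4.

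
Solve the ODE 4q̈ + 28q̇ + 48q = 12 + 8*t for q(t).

q = 11/72 + t/6 + C1*exp(-4*t) + C2*exp(-3*t)

Divide through by 4: q'' + 7q' + 12q = 3 + 2*t.
Characteristic equation r² + 7r + 12 = 0 factors as (r + 4)(r + 3) = 0, so r = -4, -3.
Hence q_h = C1*exp(-4*t) + C2*exp(-3*t).
For the particular solution try q_p = A0 + A1*t. Substituting and matching coefficients of each power of t gives A0 = 11/72, A1 = 1/6, so q_p = 11/72 + t/6.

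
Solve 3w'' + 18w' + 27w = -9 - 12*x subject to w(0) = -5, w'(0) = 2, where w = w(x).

Divide through by 3: w'' + 6w' + 9w = -3 - 4*x.
Characteristic equation r² + 6r + 9 = 0 has discriminant (6)² - 4·(9) = 0, so r = -3 is a repeated root.
Hence w_h = (C1 + C2*x)*exp(-3*x).
For the particular solution try w_p = A0 + A1*x. Substituting and matching coefficients of each power of x gives A0 = -1/27, A1 = -4/9, so w_p = -1/27 - 4*x/9.
General solution: w = -1/27 - 4*x/9 + C1*exp(-3*x) + C2*x*exp(-3*x).
Apply the initial conditions: w(0) = -1/27 + C1 = -5 and w'(0) = -4/9 + C2 - 3*C1 = 2. Solving gives C1 = -134/27, C2 = -112/9.

w = -1/27 - 134*exp(-3*x)/27 - 4*x/9 - 112*x*exp(-3*x)/9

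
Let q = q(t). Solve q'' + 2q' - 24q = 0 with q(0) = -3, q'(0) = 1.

Characteristic equation r² + 2r - 24 = 0 factors as (r + 6)(r - 4) = 0, so r = -6, 4.
Hence q_h = C1*exp(-6*t) + C2*exp(4*t).
Apply the initial conditions: q(0) = C1 + C2 = -3 and q'(0) = -6*C1 + 4*C2 = 1. Solving gives C1 = -13/10, C2 = -17/10.

q = -17*exp(4*t)/10 - 13*exp(-6*t)/10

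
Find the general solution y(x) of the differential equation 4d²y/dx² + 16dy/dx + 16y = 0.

Divide through by 4: y'' + 4y' + 4y = 0.
Characteristic equation r² + 4r + 4 = 0 has discriminant (4)² - 4·(4) = 0, so r = -2 is a repeated root.
Hence y_h = (C1 + C2*x)*exp(-2*x).

y = C1*exp(-2*x) + C2*x*exp(-2*x)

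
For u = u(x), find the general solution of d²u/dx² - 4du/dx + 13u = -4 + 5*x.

Characteristic equation r² - 4r + 13 = 0 has discriminant (-4)² - 4·(13) = -36 < 0, so r = 2 ± 3i.
Hence u_h = C1*cos(3*x)*exp(2*x) + C2*exp(2*x)*sin(3*x).
For the particular solution try u_p = A0 + A1*x. Substituting and matching coefficients of each power of x gives A0 = -32/169, A1 = 5/13, so u_p = -32/169 + 5*x/13.

u = -32/169 + 5*x/13 + C1*cos(3*x)*exp(2*x) + C2*exp(2*x)*sin(3*x)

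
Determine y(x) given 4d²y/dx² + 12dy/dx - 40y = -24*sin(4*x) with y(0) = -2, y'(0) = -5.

Divide through by 4: y'' + 3y' - 10y = -6*sin(4*x).
Characteristic equation r² + 3r - 10 = 0 factors as (r + 5)(r - 2) = 0, so r = -5, 2.
Hence y_h = C1*exp(-5*x) + C2*exp(2*x).
Try y_p = A*cos(4*x) + B*sin(4*x). Substituting and equating the coefficients of cos(4x) and sin(4x) gives A = 18/205, B = 39/205, so y_p = 18*cos(4*x)/205 + 39*sin(4*x)/205.
General solution: y = 18*cos(4*x)/205 + 39*sin(4*x)/205 + C1*exp(-5*x) + C2*exp(2*x).
Apply the initial conditions: y(0) = 18/205 + C1 + C2 = -2 and y'(0) = 156/205 - 5*C1 + 2*C2 = -5. Solving gives C1 = 65/287, C2 = -81/35.

y = -81*exp(2*x)/35 + 18*cos(4*x)/205 + 39*sin(4*x)/205 + 65*exp(-5*x)/287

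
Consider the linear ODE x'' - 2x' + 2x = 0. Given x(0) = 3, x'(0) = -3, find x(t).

x = -6*exp(t)*sin(t) + 3*cos(t)*exp(t)

Characteristic equation r² - 2r + 2 = 0 has discriminant (-2)² - 4·(2) = -4 < 0, so r = 1 ± i.
Hence x_h = C1*cos(t)*exp(t) + C2*exp(t)*sin(t).
Apply the initial conditions: x(0) = C1 = 3 and x'(0) = C1 + C2 = -3. Solving gives C1 = 3, C2 = -6.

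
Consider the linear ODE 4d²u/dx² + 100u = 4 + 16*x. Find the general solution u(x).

u = 1/25 + 4*x/25 + C1*cos(5*x) + C2*sin(5*x)

Divide through by 4: u'' + 25u = 1 + 4*x.
Characteristic equation r² + 25 = 0 has discriminant (0)² - 4·(25) = -100 < 0, so r = ± 5i.
Hence u_h = C1*cos(5*x) + C2*sin(5*x).
For the particular solution try u_p = A0 + A1*x. Substituting and matching coefficients of each power of x gives A0 = 1/25, A1 = 4/25, so u_p = 1/25 + 4*x/25.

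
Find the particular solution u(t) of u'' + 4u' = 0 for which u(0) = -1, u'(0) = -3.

Characteristic equation r² + 4r = 0 factors as (r + 4)r = 0, so r = -4, 0.
Hence u_h = C1*exp(-4*t) + C2.
Apply the initial conditions: u(0) = C1 + C2 = -1 and u'(0) = -4*C1 = -3. Solving gives C1 = 3/4, C2 = -7/4.

u = -7/4 + 3*exp(-4*t)/4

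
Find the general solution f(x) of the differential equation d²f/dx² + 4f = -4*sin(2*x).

f = C1*cos(2*x) + C2*sin(2*x) + x*cos(2*x)

Characteristic equation r² + 4 = 0 has discriminant (0)² - 4·(4) = -16 < 0, so r = ± 2i.
Hence f_h = C1*cos(2*x) + C2*sin(2*x).
Since ±2i are characteristic roots, multiply the trial by x. Try f_p = x*(A*cos(2*x) + B*sin(2*x)). Substituting and equating the coefficients of cos(2x) and sin(2x) gives A = 1, B = 0, so f_p = x*cos(2*x).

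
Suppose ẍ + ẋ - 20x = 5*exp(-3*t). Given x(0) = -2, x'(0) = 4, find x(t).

Characteristic equation r² + r - 20 = 0 factors as (r - 4)(r + 5) = 0, so r = 4, -5.
Hence x_h = C1*exp(4*t) + C2*exp(-5*t).
Try x_p = A*exp(-3*t). Substituting into the equation and dividing by exp(-3*t) gives A = -5/14, so x_p = -5*exp(-3*t)/14.
General solution: x = -5*exp(-3*t)/14 + C1*exp(4*t) + C2*exp(-5*t).
Apply the initial conditions: x(0) = -5/14 + C1 + C2 = -2 and x'(0) = 15/14 - 5*C2 + 4*C1 = 4. Solving gives C1 = -37/63, C2 = -19/18.

x = -37*exp(4*t)/63 - 19*exp(-5*t)/18 - 5*exp(-3*t)/14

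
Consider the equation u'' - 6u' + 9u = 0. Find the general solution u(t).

u = C1*exp(3*t) + C2*t*exp(3*t)

Characteristic equation r² - 6r + 9 = 0 has discriminant (-6)² - 4·(9) = 0, so r = 3 is a repeated root.
Hence u_h = (C1 + C2*t)*exp(3*t).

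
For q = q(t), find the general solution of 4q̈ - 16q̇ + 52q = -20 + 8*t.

q = -57/169 + 2*t/13 + C1*cos(3*t)*exp(2*t) + C2*exp(2*t)*sin(3*t)

Divide through by 4: q'' - 4q' + 13q = -5 + 2*t.
Characteristic equation r² - 4r + 13 = 0 has discriminant (-4)² - 4·(13) = -36 < 0, so r = 2 ± 3i.
Hence q_h = C1*cos(3*t)*exp(2*t) + C2*exp(2*t)*sin(3*t).
For the particular solution try q_p = A0 + A1*t. Substituting and matching coefficients of each power of t gives A0 = -57/169, A1 = 2/13, so q_p = -57/169 + 2*t/13.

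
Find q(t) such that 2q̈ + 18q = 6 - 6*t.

q = 1/3 - t/3 + C1*cos(3*t) + C2*sin(3*t)

Divide through by 2: q'' + 9q = 3 - 3*t.
Characteristic equation r² + 9 = 0 has discriminant (0)² - 4·(9) = -36 < 0, so r = ± 3i.
Hence q_h = C1*cos(3*t) + C2*sin(3*t).
For the particular solution try q_p = A0 + A1*t. Substituting and matching coefficients of each power of t gives A0 = 1/3, A1 = -1/3, so q_p = 1/3 - t/3.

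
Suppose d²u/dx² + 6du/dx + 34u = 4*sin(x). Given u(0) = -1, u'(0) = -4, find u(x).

Characteristic equation r² + 6r + 34 = 0 has discriminant (6)² - 4·(34) = -100 < 0, so r = -3 ± 5i.
Hence u_h = C1*cos(5*x)*exp(-3*x) + C2*exp(-3*x)*sin(5*x).
Try u_p = A*cos(x) + B*sin(x). Substituting and equating the coefficients of cos(x) and sin(x) gives A = -8/375, B = 44/375, so u_p = -8*cos(x)/375 + 44*sin(x)/375.
General solution: u = -8*cos(x)/375 + 44*sin(x)/375 + C1*cos(5*x)*exp(-3*x) + C2*exp(-3*x)*sin(5*x).
Apply the initial conditions: u(0) = -8/375 + C1 = -1 and u'(0) = 44/375 - 3*C1 + 5*C2 = -4. Solving gives C1 = -367/375, C2 = -529/375.

u = -8*cos(x)/375 + 44*sin(x)/375 - 529*exp(-3*x)*sin(5*x)/375 - 367*cos(5*x)*exp(-3*x)/375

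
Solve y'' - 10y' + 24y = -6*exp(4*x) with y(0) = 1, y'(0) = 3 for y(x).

Characteristic equation r² - 10r + 24 = 0 factors as (r - 4)(r - 6) = 0, so r = 4, 6.
Hence y_h = C1*exp(4*x) + C2*exp(6*x).
Since exp(4*x) solves the homogeneous equation (r = 4 is a root of multiplicity 1), multiply the trial by x. Try y_p = A*x*exp(4*x). Substituting into the equation and dividing by exp(4*x) gives A = 3, so y_p = 3*x*exp(4*x).
General solution: y = C1*exp(4*x) + C2*exp(6*x) + 3*x*exp(4*x).
Apply the initial conditions: y(0) = C1 + C2 = 1 and y'(0) = 3 + 4*C1 + 6*C2 = 3. Solving gives C1 = 3, C2 = -2.

y = -2*exp(6*x) + 3*exp(4*x) + 3*x*exp(4*x)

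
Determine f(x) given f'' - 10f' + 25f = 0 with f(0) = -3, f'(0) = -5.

f = -3*exp(5*x) + 10*x*exp(5*x)

Characteristic equation r² - 10r + 25 = 0 has discriminant (-10)² - 4·(25) = 0, so r = 5 is a repeated root.
Hence f_h = (C1 + C2*x)*exp(5*x).
Apply the initial conditions: f(0) = C1 = -3 and f'(0) = C2 + 5*C1 = -5. Solving gives C1 = -3, C2 = 10.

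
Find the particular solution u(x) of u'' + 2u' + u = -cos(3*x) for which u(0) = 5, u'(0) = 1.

Characteristic equation r² + 2r + 1 = 0 has discriminant (2)² - 4·(1) = 0, so r = -1 is a repeated root.
Hence u_h = (C1 + C2*x)*exp(-x).
Try u_p = A*cos(3*x) + B*sin(3*x). Substituting and equating the coefficients of cos(3x) and sin(3x) gives A = 2/25, B = -3/50, so u_p = -3*sin(3*x)/50 + 2*cos(3*x)/25.
General solution: u = -3*sin(3*x)/50 + 2*cos(3*x)/25 + C1*exp(-x) + C2*x*exp(-x).
Apply the initial conditions: u(0) = 2/25 + C1 = 5 and u'(0) = -9/50 + C2 - C1 = 1. Solving gives C1 = 123/25, C2 = 61/10.

u = -3*sin(3*x)/50 + 2*cos(3*x)/25 + 123*exp(-x)/25 + 61*x*exp(-x)/10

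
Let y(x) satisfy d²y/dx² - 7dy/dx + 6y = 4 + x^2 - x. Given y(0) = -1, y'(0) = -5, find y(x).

Characteristic equation r² - 7r + 6 = 0 factors as (r - 1)(r - 6) = 0, so r = 1, 6.
Hence y_h = C1*exp(x) + C2*exp(6*x).
For the particular solution try y_p = A0 + A1*x + A2*x^2. Substituting and matching coefficients of each power of x gives A0 = 47/54, A1 = 2/9, A2 = 1/6, so y_p = 47/54 + x^2/6 + 2*x/9.
General solution: y = 47/54 + x^2/6 + 2*x/9 + C1*exp(x) + C2*exp(6*x).
Apply the initial conditions: y(0) = 47/54 + C1 + C2 = -1 and y'(0) = 2/9 + C1 + 6*C2 = -5. Solving gives C1 = -6/5, C2 = -181/270.

y = 47/54 - 181*exp(6*x)/270 - 6*exp(x)/5 + x**2/6 + 2*x/9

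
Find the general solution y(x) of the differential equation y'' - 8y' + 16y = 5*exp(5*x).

Characteristic equation r² - 8r + 16 = 0 has discriminant (-8)² - 4·(16) = 0, so r = 4 is a repeated root.
Hence y_h = (C1 + C2*x)*exp(4*x).
Try y_p = A*exp(5*x). Substituting into the equation and dividing by exp(5*x) gives A = 5, so y_p = 5*exp(5*x).

y = 5*exp(5*x) + C1*exp(4*x) + C2*x*exp(4*x)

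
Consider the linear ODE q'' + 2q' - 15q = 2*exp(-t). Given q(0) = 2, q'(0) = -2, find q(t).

Characteristic equation r² + 2r - 15 = 0 factors as (r + 5)(r - 3) = 0, so r = -5, 3.
Hence q_h = C1*exp(-5*t) + C2*exp(3*t).
Try q_p = A*exp(-t). Substituting into the equation and dividing by exp(-t) gives A = -1/8, so q_p = -exp(-t)/8.
General solution: q = -exp(-t)/8 + C1*exp(-5*t) + C2*exp(3*t).
Apply the initial conditions: q(0) = -1/8 + C1 + C2 = 2 and q'(0) = 1/8 - 5*C1 + 3*C2 = -2. Solving gives C1 = 17/16, C2 = 17/16.

q = -exp(-t)/8 + 17*exp(-5*t)/16 + 17*exp(3*t)/16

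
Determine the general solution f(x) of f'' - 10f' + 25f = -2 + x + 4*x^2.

Characteristic equation r² - 10r + 25 = 0 has discriminant (-10)² - 4·(25) = 0, so r = 5 is a repeated root.
Hence f_h = (C1 + C2*x)*exp(5*x).
For the particular solution try f_p = A0 + A1*x + A2*x^2. Substituting and matching coefficients of each power of x gives A0 = -16/625, A1 = 21/125, A2 = 4/25, so f_p = -16/625 + 4*x^2/25 + 21*x/125.

f = -16/625 + 4*x**2/25 + 21*x/125 + C1*exp(5*x) + C2*x*exp(5*x)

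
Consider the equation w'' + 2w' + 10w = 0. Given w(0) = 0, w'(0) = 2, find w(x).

w = 2*exp(-x)*sin(3*x)/3

Characteristic equation r² + 2r + 10 = 0 has discriminant (2)² - 4·(10) = -36 < 0, so r = -1 ± 3i.
Hence w_h = C1*cos(3*x)*exp(-x) + C2*exp(-x)*sin(3*x).
Apply the initial conditions: w(0) = C1 = 0 and w'(0) = -C1 + 3*C2 = 2. Solving gives C1 = 0, C2 = 2/3.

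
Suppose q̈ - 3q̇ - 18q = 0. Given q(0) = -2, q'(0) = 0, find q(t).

q = -4*exp(-3*t)/3 - 2*exp(6*t)/3

Characteristic equation r² - 3r - 18 = 0 factors as (r + 3)(r - 6) = 0, so r = -3, 6.
Hence q_h = C1*exp(-3*t) + C2*exp(6*t).
Apply the initial conditions: q(0) = C1 + C2 = -2 and q'(0) = -3*C1 + 6*C2 = 0. Solving gives C1 = -4/3, C2 = -2/3.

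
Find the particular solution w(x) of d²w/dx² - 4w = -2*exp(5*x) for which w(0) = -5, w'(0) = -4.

w = -11*exp(-2*x)/7 - 10*exp(2*x)/3 - 2*exp(5*x)/21

Characteristic equation r² - 4 = 0 factors as (r + 2)(r - 2) = 0, so r = -2, 2.
Hence w_h = C1*exp(-2*x) + C2*exp(2*x).
Try w_p = A*exp(5*x). Substituting into the equation and dividing by exp(5*x) gives A = -2/21, so w_p = -2*exp(5*x)/21.
General solution: w = -2*exp(5*x)/21 + C1*exp(-2*x) + C2*exp(2*x).
Apply the initial conditions: w(0) = -2/21 + C1 + C2 = -5 and w'(0) = -10/21 - 2*C1 + 2*C2 = -4. Solving gives C1 = -11/7, C2 = -10/3.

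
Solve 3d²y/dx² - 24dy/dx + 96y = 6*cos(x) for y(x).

Divide through by 3: y'' - 8y' + 32y = 2*cos(x).
Characteristic equation r² - 8r + 32 = 0 has discriminant (-8)² - 4·(32) = -64 < 0, so r = 4 ± 4i.
Hence y_h = C1*cos(4*x)*exp(4*x) + C2*exp(4*x)*sin(4*x).
Try y_p = A*cos(x) + B*sin(x). Substituting and equating the coefficients of cos(x) and sin(x) gives A = 62/1025, B = -16/1025, so y_p = -16*sin(x)/1025 + 62*cos(x)/1025.

y = -16*sin(x)/1025 + 62*cos(x)/1025 + C1*cos(4*x)*exp(4*x) + C2*exp(4*x)*sin(4*x)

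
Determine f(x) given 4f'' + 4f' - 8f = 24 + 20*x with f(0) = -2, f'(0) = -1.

Divide through by 4: f'' + f' - 2f = 6 + 5*x.
Characteristic equation r² + r - 2 = 0 factors as (r + 2)(r - 1) = 0, so r = -2, 1.
Hence f_h = C1*exp(-2*x) + C2*exp(x).
For the particular solution try f_p = A0 + A1*x. Substituting and matching coefficients of each power of x gives A0 = -17/4, A1 = -5/2, so f_p = -17/4 - 5*x/2.
General solution: f = -17/4 - 5*x/2 + C1*exp(-2*x) + C2*exp(x).
Apply the initial conditions: f(0) = -17/4 + C1 + C2 = -2 and f'(0) = -5/2 + C2 - 2*C1 = -1. Solving gives C1 = 1/4, C2 = 2.

f = -17/4 + 2*exp(x) - 5*x/2 + exp(-2*x)/4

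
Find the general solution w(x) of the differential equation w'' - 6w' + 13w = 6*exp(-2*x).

Characteristic equation r² - 6r + 13 = 0 has discriminant (-6)² - 4·(13) = -16 < 0, so r = 3 ± 2i.
Hence w_h = C1*cos(2*x)*exp(3*x) + C2*exp(3*x)*sin(2*x).
Try w_p = A*exp(-2*x). Substituting into the equation and dividing by exp(-2*x) gives A = 6/29, so w_p = 6*exp(-2*x)/29.

w = 6*exp(-2*x)/29 + C1*cos(2*x)*exp(3*x) + C2*exp(3*x)*sin(2*x)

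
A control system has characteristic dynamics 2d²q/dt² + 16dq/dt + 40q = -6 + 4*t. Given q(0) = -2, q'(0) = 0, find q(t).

q = -19/100 + t/10 - 367*exp(-4*t)*sin(2*t)/100 - 181*cos(2*t)*exp(-4*t)/100

Divide through by 2: q'' + 8q' + 20q = -3 + 2*t.
Characteristic equation r² + 8r + 20 = 0 has discriminant (8)² - 4·(20) = -16 < 0, so r = -4 ± 2i.
Hence q_h = C1*cos(2*t)*exp(-4*t) + C2*exp(-4*t)*sin(2*t).
For the particular solution try q_p = A0 + A1*t. Substituting and matching coefficients of each power of t gives A0 = -19/100, A1 = 1/10, so q_p = -19/100 + t/10.
General solution: q = -19/100 + t/10 + C1*cos(2*t)*exp(-4*t) + C2*exp(-4*t)*sin(2*t).
Apply the initial conditions: q(0) = -19/100 + C1 = -2 and q'(0) = 1/10 - 4*C1 + 2*C2 = 0. Solving gives C1 = -181/100, C2 = -367/100.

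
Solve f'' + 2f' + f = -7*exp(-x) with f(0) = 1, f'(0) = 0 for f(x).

f = x*exp(-x) - 7*x**2*exp(-x)/2 + exp(-x)

Characteristic equation r² + 2r + 1 = 0 has discriminant (2)² - 4·(1) = 0, so r = -1 is a repeated root.
Hence f_h = (C1 + C2*x)*exp(-x).
Since exp(-x) solves the homogeneous equation (r = -1 is a root of multiplicity 2), multiply the trial by x^2. Try f_p = A*x^2*exp(-x). Substituting into the equation and dividing by exp(-x) gives A = -7/2, so f_p = -7*x^2*exp(-x)/2.
General solution: f = C1*exp(-x) - 7*x^2*exp(-x)/2 + C2*x*exp(-x).
Apply the initial conditions: f(0) = C1 = 1 and f'(0) = C2 - C1 = 0. Solving gives C1 = 1, C2 = 1.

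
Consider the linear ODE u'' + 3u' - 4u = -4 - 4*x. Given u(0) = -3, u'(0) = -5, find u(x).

Characteristic equation r² + 3r - 4 = 0 factors as (r - 1)(r + 4) = 0, so r = 1, -4.
Hence u_h = C1*exp(x) + C2*exp(-4*x).
For the particular solution try u_p = A0 + A1*x. Substituting and matching coefficients of each power of x gives A0 = 7/4, A1 = 1, so u_p = 7/4 + x.
General solution: u = 7/4 + x + C1*exp(x) + C2*exp(-4*x).
Apply the initial conditions: u(0) = 7/4 + C1 + C2 = -3 and u'(0) = 1 + C1 - 4*C2 = -5. Solving gives C1 = -5, C2 = 1/4.

u = 7/4 + x - 5*exp(x) + exp(-4*x)/4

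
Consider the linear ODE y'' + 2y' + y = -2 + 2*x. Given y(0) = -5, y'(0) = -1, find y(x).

Characteristic equation r² + 2r + 1 = 0 has discriminant (2)² - 4·(1) = 0, so r = -1 is a repeated root.
Hence y_h = (C1 + C2*x)*exp(-x).
For the particular solution try y_p = A0 + A1*x. Substituting and matching coefficients of each power of x gives A0 = -6, A1 = 2, so y_p = -6 + 2*x.
General solution: y = -6 + 2*x + C1*exp(-x) + C2*x*exp(-x).
Apply the initial conditions: y(0) = -6 + C1 = -5 and y'(0) = 2 + C2 - C1 = -1. Solving gives C1 = 1, C2 = -2.

y = -6 + 2*x - 2*x*exp(-x) + exp(-x)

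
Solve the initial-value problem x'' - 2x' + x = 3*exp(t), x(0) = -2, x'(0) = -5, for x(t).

x = -2*exp(t) - 3*t*exp(t) + 3*t**2*exp(t)/2

Characteristic equation r² - 2r + 1 = 0 has discriminant (-2)² - 4·(1) = 0, so r = 1 is a repeated root.
Hence x_h = (C1 + C2*t)*exp(t).
Since exp(t) solves the homogeneous equation (r = 1 is a root of multiplicity 2), multiply the trial by t^2. Try x_p = A*t^2*exp(t). Substituting into the equation and dividing by exp(t) gives A = 3/2, so x_p = 3*t^2*exp(t)/2.
General solution: x = C1*exp(t) + 3*t^2*exp(t)/2 + C2*t*exp(t).
Apply the initial conditions: x(0) = C1 = -2 and x'(0) = C1 + C2 = -5. Solving gives C1 = -2, C2 = -3.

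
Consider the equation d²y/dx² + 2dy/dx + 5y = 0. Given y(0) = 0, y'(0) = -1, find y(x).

Characteristic equation r² + 2r + 5 = 0 has discriminant (2)² - 4·(5) = -16 < 0, so r = -1 ± 2i.
Hence y_h = C1*cos(2*x)*exp(-x) + C2*exp(-x)*sin(2*x).
Apply the initial conditions: y(0) = C1 = 0 and y'(0) = -C1 + 2*C2 = -1. Solving gives C1 = 0, C2 = -1/2.

y = -exp(-x)*sin(2*x)/2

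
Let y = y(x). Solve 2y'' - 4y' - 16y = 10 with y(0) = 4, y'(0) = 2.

Divide through by 2: y'' - 2y' - 8y = 5.
Characteristic equation r² - 2r - 8 = 0 factors as (r - 4)(r + 2) = 0, so r = 4, -2.
Hence y_h = C1*exp(4*x) + C2*exp(-2*x).
For the particular solution try y_p = A0. Substituting and matching coefficients of each power of x gives A0 = -5/8, so y_p = -5/8.
General solution: y = -5/8 + C1*exp(4*x) + C2*exp(-2*x).
Apply the initial conditions: y(0) = -5/8 + C1 + C2 = 4 and y'(0) = -2*C2 + 4*C1 = 2. Solving gives C1 = 15/8, C2 = 11/4.

y = -5/8 + 11*exp(-2*x)/4 + 15*exp(4*x)/8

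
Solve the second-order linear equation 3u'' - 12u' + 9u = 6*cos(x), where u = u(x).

Divide through by 3: u'' - 4u' + 3u = 2*cos(x).
Characteristic equation r² - 4r + 3 = 0 factors as (r - 1)(r - 3) = 0, so r = 1, 3.
Hence u_h = C1*exp(x) + C2*exp(3*x).
Try u_p = A*cos(x) + B*sin(x). Substituting and equating the coefficients of cos(x) and sin(x) gives A = 1/5, B = -2/5, so u_p = -2*sin(x)/5 + cos(x)/5.

u = -2*sin(x)/5 + cos(x)/5 + C1*exp(x) + C2*exp(3*x)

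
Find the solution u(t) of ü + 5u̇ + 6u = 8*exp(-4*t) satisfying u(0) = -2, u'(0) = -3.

Characteristic equation r² + 5r + 6 = 0 factors as (r + 3)(r + 2) = 0, so r = -3, -2.
Hence u_h = C1*exp(-3*t) + C2*exp(-2*t).
Try u_p = A*exp(-4*t). Substituting into the equation and dividing by exp(-4*t) gives A = 4, so u_p = 4*exp(-4*t).
General solution: u = 4*exp(-4*t) + C1*exp(-3*t) + C2*exp(-2*t).
Apply the initial conditions: u(0) = 4 + C1 + C2 = -2 and u'(0) = -16 - 3*C1 - 2*C2 = -3. Solving gives C1 = -1, C2 = -5.

u = -exp(-3*t) - 5*exp(-2*t) + 4*exp(-4*t)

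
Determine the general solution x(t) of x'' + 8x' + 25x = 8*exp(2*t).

x = 8*exp(2*t)/45 + C1*cos(3*t)*exp(-4*t) + C2*exp(-4*t)*sin(3*t)

Characteristic equation r² + 8r + 25 = 0 has discriminant (8)² - 4·(25) = -36 < 0, so r = -4 ± 3i.
Hence x_h = C1*cos(3*t)*exp(-4*t) + C2*exp(-4*t)*sin(3*t).
Try x_p = A*exp(2*t). Substituting into the equation and dividing by exp(2*t) gives A = 8/45, so x_p = 8*exp(2*t)/45.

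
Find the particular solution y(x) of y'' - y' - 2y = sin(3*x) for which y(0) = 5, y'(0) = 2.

y = -11*sin(3*x)/130 + 3*cos(3*x)/130 + 77*exp(-x)/30 + 94*exp(2*x)/39

Characteristic equation r² - r - 2 = 0 factors as (r - 2)(r + 1) = 0, so r = 2, -1.
Hence y_h = C1*exp(2*x) + C2*exp(-x).
Try y_p = A*cos(3*x) + B*sin(3*x). Substituting and equating the coefficients of cos(3x) and sin(3x) gives A = 3/130, B = -11/130, so y_p = -11*sin(3*x)/130 + 3*cos(3*x)/130.
General solution: y = -11*sin(3*x)/130 + 3*cos(3*x)/130 + C1*exp(2*x) + C2*exp(-x).
Apply the initial conditions: y(0) = 3/130 + C1 + C2 = 5 and y'(0) = -33/130 - C2 + 2*C1 = 2. Solving gives C1 = 94/39, C2 = 77/30.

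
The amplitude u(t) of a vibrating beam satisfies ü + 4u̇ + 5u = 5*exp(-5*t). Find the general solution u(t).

Characteristic equation r² + 4r + 5 = 0 has discriminant (4)² - 4·(5) = -4 < 0, so r = -2 ± i.
Hence u_h = C1*cos(t)*exp(-2*t) + C2*exp(-2*t)*sin(t).
Try u_p = A*exp(-5*t). Substituting into the equation and dividing by exp(-5*t) gives A = 1/2, so u_p = exp(-5*t)/2.

u = exp(-5*t)/2 + C1*cos(t)*exp(-2*t) + C2*exp(-2*t)*sin(t)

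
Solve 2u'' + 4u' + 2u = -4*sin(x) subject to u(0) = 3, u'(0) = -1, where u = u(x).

u = 2*exp(-x) + x*exp(-x) + cos(x)

Divide through by 2: u'' + 2u' + u = -2*sin(x).
Characteristic equation r² + 2r + 1 = 0 has discriminant (2)² - 4·(1) = 0, so r = -1 is a repeated root.
Hence u_h = (C1 + C2*x)*exp(-x).
Try u_p = A*cos(x) + B*sin(x). Substituting and equating the coefficients of cos(x) and sin(x) gives A = 1, B = 0, so u_p = cos(x).
General solution: u = C1*exp(-x) + C2*x*exp(-x) + cos(x).
Apply the initial conditions: u(0) = 1 + C1 = 3 and u'(0) = C2 - C1 = -1. Solving gives C1 = 2, C2 = 1.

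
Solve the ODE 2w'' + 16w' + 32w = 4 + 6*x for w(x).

Divide through by 2: w'' + 8w' + 16w = 2 + 3*x.
Characteristic equation r² + 8r + 16 = 0 has discriminant (8)² - 4·(16) = 0, so r = -4 is a repeated root.
Hence w_h = (C1 + C2*x)*exp(-4*x).
For the particular solution try w_p = A0 + A1*x. Substituting and matching coefficients of each power of x gives A0 = 1/32, A1 = 3/16, so w_p = 1/32 + 3*x/16.

w = 1/32 + 3*x/16 + C1*exp(-4*x) + C2*x*exp(-4*x)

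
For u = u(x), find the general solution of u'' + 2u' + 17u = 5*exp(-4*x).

u = exp(-4*x)/5 + C1*cos(4*x)*exp(-x) + C2*exp(-x)*sin(4*x)

Characteristic equation r² + 2r + 17 = 0 has discriminant (2)² - 4·(17) = -64 < 0, so r = -1 ± 4i.
Hence u_h = C1*cos(4*x)*exp(-x) + C2*exp(-x)*sin(4*x).
Try u_p = A*exp(-4*x). Substituting into the equation and dividing by exp(-4*x) gives A = 1/5, so u_p = exp(-4*x)/5.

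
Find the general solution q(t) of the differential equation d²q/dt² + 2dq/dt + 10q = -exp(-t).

Characteristic equation r² + 2r + 10 = 0 has discriminant (2)² - 4·(10) = -36 < 0, so r = -1 ± 3i.
Hence q_h = C1*cos(3*t)*exp(-t) + C2*exp(-t)*sin(3*t).
Try q_p = A*exp(-t). Substituting into the equation and dividing by exp(-t) gives A = -1/9, so q_p = -exp(-t)/9.

q = -exp(-t)/9 + C1*cos(3*t)*exp(-t) + C2*exp(-t)*sin(3*t)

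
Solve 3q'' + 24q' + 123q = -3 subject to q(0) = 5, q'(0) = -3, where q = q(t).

Divide through by 3: q'' + 8q' + 41q = -1.
Characteristic equation r² + 8r + 41 = 0 has discriminant (8)² - 4·(41) = -100 < 0, so r = -4 ± 5i.
Hence q_h = C1*cos(5*t)*exp(-4*t) + C2*exp(-4*t)*sin(5*t).
For the particular solution try q_p = A0. Substituting and matching coefficients of each power of t gives A0 = -1/41, so q_p = -1/41.
General solution: q = -1/41 + C1*cos(5*t)*exp(-4*t) + C2*exp(-4*t)*sin(5*t).
Apply the initial conditions: q(0) = -1/41 + C1 = 5 and q'(0) = -4*C1 + 5*C2 = -3. Solving gives C1 = 206/41, C2 = 701/205.

q = -1/41 + 206*cos(5*t)*exp(-4*t)/41 + 701*exp(-4*t)*sin(5*t)/205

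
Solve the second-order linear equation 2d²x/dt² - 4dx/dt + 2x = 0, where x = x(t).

x = C1*exp(t) + C2*t*exp(t)

Divide through by 2: x'' - 2x' + x = 0.
Characteristic equation r² - 2r + 1 = 0 has discriminant (-2)² - 4·(1) = 0, so r = 1 is a repeated root.
Hence x_h = (C1 + C2*t)*exp(t).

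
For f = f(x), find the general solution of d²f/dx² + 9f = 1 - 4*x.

f = 1/9 - 4*x/9 + C1*cos(3*x) + C2*sin(3*x)

Characteristic equation r² + 9 = 0 has discriminant (0)² - 4·(9) = -36 < 0, so r = ± 3i.
Hence f_h = C1*cos(3*x) + C2*sin(3*x).
For the particular solution try f_p = A0 + A1*x. Substituting and matching coefficients of each power of x gives A0 = 1/9, A1 = -4/9, so f_p = 1/9 - 4*x/9.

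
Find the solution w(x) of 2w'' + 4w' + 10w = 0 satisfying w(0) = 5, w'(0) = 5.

Divide through by 2: w'' + 2w' + 5w = 0.
Characteristic equation r² + 2r + 5 = 0 has discriminant (2)² - 4·(5) = -16 < 0, so r = -1 ± 2i.
Hence w_h = C1*cos(2*x)*exp(-x) + C2*exp(-x)*sin(2*x).
Apply the initial conditions: w(0) = C1 = 5 and w'(0) = -C1 + 2*C2 = 5. Solving gives C1 = 5, C2 = 5.

w = 5*cos(2*x)*exp(-x) + 5*exp(-x)*sin(2*x)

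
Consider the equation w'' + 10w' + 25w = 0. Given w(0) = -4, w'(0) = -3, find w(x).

Characteristic equation r² + 10r + 25 = 0 has discriminant (10)² - 4·(25) = 0, so r = -5 is a repeated root.
Hence w_h = (C1 + C2*x)*exp(-5*x).
Apply the initial conditions: w(0) = C1 = -4 and w'(0) = C2 - 5*C1 = -3. Solving gives C1 = -4, C2 = -23.

w = -4*exp(-5*x) - 23*x*exp(-5*x)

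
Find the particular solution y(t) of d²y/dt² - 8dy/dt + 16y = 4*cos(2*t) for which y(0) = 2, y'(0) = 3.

Characteristic equation r² - 8r + 16 = 0 has discriminant (-8)² - 4·(16) = 0, so r = 4 is a repeated root.
Hence y_h = (C1 + C2*t)*exp(4*t).
Try y_p = A*cos(2*t) + B*sin(2*t). Substituting and equating the coefficients of cos(2t) and sin(2t) gives A = 3/25, B = -4/25, so y_p = -4*sin(2*t)/25 + 3*cos(2*t)/25.
General solution: y = -4*sin(2*t)/25 + 3*cos(2*t)/25 + C1*exp(4*t) + C2*t*exp(4*t).
Apply the initial conditions: y(0) = 3/25 + C1 = 2 and y'(0) = -8/25 + C2 + 4*C1 = 3. Solving gives C1 = 47/25, C2 = -21/5.

y = -4*sin(2*t)/25 + 3*cos(2*t)/25 + 47*exp(4*t)/25 - 21*t*exp(4*t)/5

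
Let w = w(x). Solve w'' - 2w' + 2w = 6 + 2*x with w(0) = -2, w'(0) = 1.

Characteristic equation r² - 2r + 2 = 0 has discriminant (-2)² - 4·(2) = -4 < 0, so r = 1 ± i.
Hence w_h = C1*cos(x)*exp(x) + C2*exp(x)*sin(x).
For the particular solution try w_p = A0 + A1*x. Substituting and matching coefficients of each power of x gives A0 = 4, A1 = 1, so w_p = 4 + x.
General solution: w = 4 + x + C1*cos(x)*exp(x) + C2*exp(x)*sin(x).
Apply the initial conditions: w(0) = 4 + C1 = -2 and w'(0) = 1 + C1 + C2 = 1. Solving gives C1 = -6, C2 = 6.

w = 4 + x - 6*cos(x)*exp(x) + 6*exp(x)*sin(x)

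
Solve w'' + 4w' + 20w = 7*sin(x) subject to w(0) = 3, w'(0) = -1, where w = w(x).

w = -28*cos(x)/377 + 133*sin(x)/377 + 452*exp(-2*x)*sin(4*x)/377 + 1159*cos(4*x)*exp(-2*x)/377

Characteristic equation r² + 4r + 20 = 0 has discriminant (4)² - 4·(20) = -64 < 0, so r = -2 ± 4i.
Hence w_h = C1*cos(4*x)*exp(-2*x) + C2*exp(-2*x)*sin(4*x).
Try w_p = A*cos(x) + B*sin(x). Substituting and equating the coefficients of cos(x) and sin(x) gives A = -28/377, B = 133/377, so w_p = -28*cos(x)/377 + 133*sin(x)/377.
General solution: w = -28*cos(x)/377 + 133*sin(x)/377 + C1*cos(4*x)*exp(-2*x) + C2*exp(-2*x)*sin(4*x).
Apply the initial conditions: w(0) = -28/377 + C1 = 3 and w'(0) = 133/377 - 2*C1 + 4*C2 = -1. Solving gives C1 = 1159/377, C2 = 452/377.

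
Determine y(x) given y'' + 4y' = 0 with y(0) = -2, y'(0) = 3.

Characteristic equation r² + 4r = 0 factors as (r + 4)r = 0, so r = -4, 0.
Hence y_h = C1*exp(-4*x) + C2.
Apply the initial conditions: y(0) = C1 + C2 = -2 and y'(0) = -4*C1 = 3. Solving gives C1 = -3/4, C2 = -5/4.

y = -5/4 - 3*exp(-4*x)/4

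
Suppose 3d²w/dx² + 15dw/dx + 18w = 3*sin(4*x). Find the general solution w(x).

Divide through by 3: w'' + 5w' + 6w = sin(4*x).
Characteristic equation r² + 5r + 6 = 0 factors as (r + 3)(r + 2) = 0, so r = -3, -2.
Hence w_h = C1*exp(-3*x) + C2*exp(-2*x).
Try w_p = A*cos(4*x) + B*sin(4*x). Substituting and equating the coefficients of cos(4x) and sin(4x) gives A = -1/25, B = -1/50, so w_p = -cos(4*x)/25 - sin(4*x)/50.

w = -cos(4*x)/25 - sin(4*x)/50 + C1*exp(-3*x) + C2*exp(-2*x)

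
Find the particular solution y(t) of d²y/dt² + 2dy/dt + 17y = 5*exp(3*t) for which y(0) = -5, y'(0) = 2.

Characteristic equation r² + 2r + 17 = 0 has discriminant (2)² - 4·(17) = -64 < 0, so r = -1 ± 4i.
Hence y_h = C1*cos(4*t)*exp(-t) + C2*exp(-t)*sin(4*t).
Try y_p = A*exp(3*t). Substituting into the equation and dividing by exp(3*t) gives A = 5/32, so y_p = 5*exp(3*t)/32.
General solution: y = 5*exp(3*t)/32 + C1*cos(4*t)*exp(-t) + C2*exp(-t)*sin(4*t).
Apply the initial conditions: y(0) = 5/32 + C1 = -5 and y'(0) = 15/32 - C1 + 4*C2 = 2. Solving gives C1 = -165/32, C2 = -29/32.

y = 5*exp(3*t)/32 - 165*cos(4*t)*exp(-t)/32 - 29*exp(-t)*sin(4*t)/32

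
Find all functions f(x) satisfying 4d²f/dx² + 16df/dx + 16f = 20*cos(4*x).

f = -3*cos(4*x)/20 + sin(4*x)/5 + C1*exp(-2*x) + C2*x*exp(-2*x)

Divide through by 4: f'' + 4f' + 4f = 5*cos(4*x).
Characteristic equation r² + 4r + 4 = 0 has discriminant (4)² - 4·(4) = 0, so r = -2 is a repeated root.
Hence f_h = (C1 + C2*x)*exp(-2*x).
Try f_p = A*cos(4*x) + B*sin(4*x). Substituting and equating the coefficients of cos(4x) and sin(4x) gives A = -3/20, B = 1/5, so f_p = -3*cos(4*x)/20 + sin(4*x)/5.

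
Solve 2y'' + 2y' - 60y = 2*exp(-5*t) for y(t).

y = -exp(-5*t)/10 + C1*exp(-6*t) + C2*exp(5*t)

Divide through by 2: y'' + y' - 30y = exp(-5*t).
Characteristic equation r² + r - 30 = 0 factors as (r + 6)(r - 5) = 0, so r = -6, 5.
Hence y_h = C1*exp(-6*t) + C2*exp(5*t).
Try y_p = A*exp(-5*t). Substituting into the equation and dividing by exp(-5*t) gives A = -1/10, so y_p = -exp(-5*t)/10.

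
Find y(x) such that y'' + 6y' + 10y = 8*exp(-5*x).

y = 8*exp(-5*x)/5 + C1*cos(x)*exp(-3*x) + C2*exp(-3*x)*sin(x)

Characteristic equation r² + 6r + 10 = 0 has discriminant (6)² - 4·(10) = -4 < 0, so r = -3 ± i.
Hence y_h = C1*cos(x)*exp(-3*x) + C2*exp(-3*x)*sin(x).
Try y_p = A*exp(-5*x). Substituting into the equation and dividing by exp(-5*x) gives A = 8/5, so y_p = 8*exp(-5*x)/5.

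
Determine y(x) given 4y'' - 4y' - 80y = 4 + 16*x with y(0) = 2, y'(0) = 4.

y = -1/25 - x/5 + 2*exp(-4*x)/3 + 103*exp(5*x)/75

Divide through by 4: y'' - y' - 20y = 1 + 4*x.
Characteristic equation r² - r - 20 = 0 factors as (r - 5)(r + 4) = 0, so r = 5, -4.
Hence y_h = C1*exp(5*x) + C2*exp(-4*x).
For the particular solution try y_p = A0 + A1*x. Substituting and matching coefficients of each power of x gives A0 = -1/25, A1 = -1/5, so y_p = -1/25 - x/5.
General solution: y = -1/25 - x/5 + C1*exp(5*x) + C2*exp(-4*x).
Apply the initial conditions: y(0) = -1/25 + C1 + C2 = 2 and y'(0) = -1/5 - 4*C2 + 5*C1 = 4. Solving gives C1 = 103/75, C2 = 2/3.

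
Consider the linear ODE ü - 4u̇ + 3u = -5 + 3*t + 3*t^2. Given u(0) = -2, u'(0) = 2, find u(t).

Characteristic equation r² - 4r + 3 = 0 factors as (r - 3)(r - 1) = 0, so r = 3, 1.
Hence u_h = C1*exp(3*t) + C2*exp(t).
For the particular solution try u_p = A0 + A1*t + A2*t^2. Substituting and matching coefficients of each power of t gives A0 = 23/9, A1 = 11/3, A2 = 1, so u_p = 23/9 + t^2 + 11*t/3.
General solution: u = 23/9 + t^2 + 11*t/3 + C1*exp(3*t) + C2*exp(t).
Apply the initial conditions: u(0) = 23/9 + C1 + C2 = -2 and u'(0) = 11/3 + C2 + 3*C1 = 2. Solving gives C1 = 13/9, C2 = -6.

u = 23/9 + t**2 - 6*exp(t) + 11*t/3 + 13*exp(3*t)/9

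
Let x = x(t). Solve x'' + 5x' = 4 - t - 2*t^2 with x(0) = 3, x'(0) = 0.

x = 1774/625 - 2*t**3/15 - t**2/50 + 101*t/125 + 101*exp(-5*t)/625

Characteristic equation r² + 5r = 0 factors as (r + 5)r = 0, so r = -5, 0.
Hence x_h = C1*exp(-5*t) + C2.
Since 0 is a characteristic root (multiplicity 1), multiply the polynomial trial by t: try x_p = t*(A0 + A1*t + A2*t^2). Substituting and matching coefficients of each power of t gives A0 = 101/125, A1 = -1/50, A2 = -2/15, so x_p = -2*t^3/15 - t^2/50 + 101*t/125.
General solution: x = C2 - 2*t^3/15 - t^2/50 + 101*t/125 + C1*exp(-5*t).
Apply the initial conditions: x(0) = C1 + C2 = 3 and x'(0) = 101/125 - 5*C1 = 0. Solving gives C1 = 101/625, C2 = 1774/625.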